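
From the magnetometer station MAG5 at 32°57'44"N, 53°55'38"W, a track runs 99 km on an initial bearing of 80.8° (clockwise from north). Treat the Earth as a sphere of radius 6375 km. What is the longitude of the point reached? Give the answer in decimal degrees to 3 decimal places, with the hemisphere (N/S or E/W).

52.879°W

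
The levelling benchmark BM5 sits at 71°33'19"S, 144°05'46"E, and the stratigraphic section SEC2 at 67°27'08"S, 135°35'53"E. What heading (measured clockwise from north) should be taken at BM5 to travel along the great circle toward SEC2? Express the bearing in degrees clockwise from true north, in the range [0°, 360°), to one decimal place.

BM5: φ = -71.55528°, λ = +144.09611°
SEC2: φ = -67.45222°, λ = +135.59806°
Δλ = -8.4981°
y = sin Δλ · cos φ₂ = -0.056665
x = cos φ₁ sin φ₂ − sin φ₁ cos φ₂ cos Δλ = 0.067557
θ = atan2(y, x) = -39.9892° → 320.0108° (mod 360°)

320.0°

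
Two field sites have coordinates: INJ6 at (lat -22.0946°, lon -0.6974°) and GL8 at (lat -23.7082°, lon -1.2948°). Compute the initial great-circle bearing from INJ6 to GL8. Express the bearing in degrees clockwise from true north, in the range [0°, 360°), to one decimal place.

198.7°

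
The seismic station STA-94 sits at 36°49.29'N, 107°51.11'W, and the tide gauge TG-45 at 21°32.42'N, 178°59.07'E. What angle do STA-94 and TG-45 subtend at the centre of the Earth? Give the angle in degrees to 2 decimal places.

STA-94: φ = +36.82150°, λ = -107.85183°
TG-45: φ = +21.54033°, λ = +178.98450°
Δφ = -15.2812°,  Δλ = -73.1637°
a = sin²(Δφ/2) + cos φ₁ cos φ₂ sin²(Δλ/2) = 0.282145
c = 2·arcsin(√a) = 1.119969 rad = 64.1695°

64.17°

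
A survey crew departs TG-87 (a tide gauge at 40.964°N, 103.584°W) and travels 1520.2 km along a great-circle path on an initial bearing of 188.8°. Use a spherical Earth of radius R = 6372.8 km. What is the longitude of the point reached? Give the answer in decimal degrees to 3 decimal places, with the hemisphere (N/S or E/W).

105.918°W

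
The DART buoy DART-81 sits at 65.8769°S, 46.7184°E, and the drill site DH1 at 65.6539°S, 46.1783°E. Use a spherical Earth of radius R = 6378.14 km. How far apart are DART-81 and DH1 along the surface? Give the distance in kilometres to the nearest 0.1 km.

Δφ = 0.2230°,  Δλ = -0.5401°
a = sin²(Δφ/2) + cos φ₁ cos φ₂ sin²(Δλ/2) = 0.000008
c = 2·arcsin(√a) = 0.005488 rad = 0.3144°
d = R·c = 6378.14 × 0.005488 = 35.0 km

35.0 km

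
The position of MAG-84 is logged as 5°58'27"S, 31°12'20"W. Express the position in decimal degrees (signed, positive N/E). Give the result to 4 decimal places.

-5.9742°, -31.2056°

lat: 5.9742° S → -5.9742°
lon: 31.2056° W → -31.2056°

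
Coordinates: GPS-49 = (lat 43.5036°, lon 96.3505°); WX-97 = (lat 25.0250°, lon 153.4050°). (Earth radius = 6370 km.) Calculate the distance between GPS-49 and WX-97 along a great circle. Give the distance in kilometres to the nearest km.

5510 km

Δφ = -18.4786°,  Δλ = 57.0545°
a = sin²(Δφ/2) + cos φ₁ cos φ₂ sin²(Δλ/2) = 0.175682
c = 2·arcsin(√a) = 0.865005 rad = 49.5611°
d = R·c = 6370 × 0.865005 = 5510.1 km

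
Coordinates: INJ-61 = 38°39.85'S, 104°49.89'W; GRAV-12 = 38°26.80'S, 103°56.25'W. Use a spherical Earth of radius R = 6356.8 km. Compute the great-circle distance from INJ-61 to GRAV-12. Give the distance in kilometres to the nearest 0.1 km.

81.2 km

INJ-61: φ = -38.66417°, λ = -104.83150°
GRAV-12: φ = -38.44667°, λ = -103.93750°
Δφ = 0.2175°,  Δλ = 0.8940°
a = sin²(Δφ/2) + cos φ₁ cos φ₂ sin²(Δλ/2) = 0.000041
c = 2·arcsin(√a) = 0.012779 rad = 0.7322°
d = R·c = 6356.8 × 0.012779 = 81.2 km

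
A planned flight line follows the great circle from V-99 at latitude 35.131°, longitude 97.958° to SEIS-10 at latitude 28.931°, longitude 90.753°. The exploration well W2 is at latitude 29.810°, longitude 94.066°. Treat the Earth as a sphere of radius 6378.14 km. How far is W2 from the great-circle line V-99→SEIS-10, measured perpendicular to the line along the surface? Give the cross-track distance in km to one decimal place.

δ₁₃ = central angle V-99→W2 = 0.109103 rad  (haversine)
θ₁₃ = bearing V-99→W2 = 212.744°,  θ₁₂ = bearing V-99→SEIS-10 = 226.539°
dₓₜ = R·arcsin(sin δ₁₃ · sin(θ₁₃ − θ₁₂)) = 6378.14·arcsin(0.10889·sin(-13.796°)) = -165.627 km
|dₓₜ| = 165.627 km

165.6 km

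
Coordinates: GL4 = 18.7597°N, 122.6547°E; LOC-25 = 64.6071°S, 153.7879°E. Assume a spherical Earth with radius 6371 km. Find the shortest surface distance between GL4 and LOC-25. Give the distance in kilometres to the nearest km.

Δφ = -83.3668°,  Δλ = 31.1332°
a = sin²(Δφ/2) + cos φ₁ cos φ₂ sin²(Δλ/2) = 0.471485
c = 2·arcsin(√a) = 1.513736 rad = 86.7307°
d = R·c = 6371 × 1.513736 = 9644.0 km

9644 km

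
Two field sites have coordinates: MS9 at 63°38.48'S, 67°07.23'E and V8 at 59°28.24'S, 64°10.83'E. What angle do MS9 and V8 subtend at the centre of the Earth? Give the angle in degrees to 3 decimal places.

MS9: φ = -63.64133°, λ = +67.12050°
V8: φ = -59.47067°, λ = +64.18050°
Δφ = 4.1707°,  Δλ = -2.9400°
a = sin²(Δφ/2) + cos φ₁ cos φ₂ sin²(Δλ/2) = 0.001473
c = 2·arcsin(√a) = 0.076765 rad = 4.3983°

4.398°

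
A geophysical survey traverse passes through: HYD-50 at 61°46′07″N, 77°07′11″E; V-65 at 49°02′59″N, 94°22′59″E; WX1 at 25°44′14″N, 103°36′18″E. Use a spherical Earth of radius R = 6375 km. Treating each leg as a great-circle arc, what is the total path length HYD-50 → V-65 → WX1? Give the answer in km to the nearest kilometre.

HYD-50: φ = +61.76861°, λ = +77.11972°
V-65: φ = +49.04972°, λ = +94.38306°
WX1: φ = +25.73722°, λ = +103.60500°
HYD-50→V-65: c = 0.278403 rad, d = 1774.82 km
V-65→WX1: c = 0.425750 rad, d = 2714.15 km
Total = 1774.82 + 2714.15 = 4488.97 km

4489 km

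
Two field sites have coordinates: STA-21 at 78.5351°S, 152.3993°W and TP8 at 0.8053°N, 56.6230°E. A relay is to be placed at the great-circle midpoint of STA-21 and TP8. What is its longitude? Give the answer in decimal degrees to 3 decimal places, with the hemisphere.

63.281°E

Bx = cos φ₂ cos Δλ = -0.874345,  By = cos φ₂ sin Δλ = -0.485102
φₘ = atan2(sin φ₁ + sin φ₂, √((cos φ₁ + Bx)² + By²)) = -49.27213°
λₘ = λ₁ + atan2(By, cos φ₁ + Bx) = 63.28116°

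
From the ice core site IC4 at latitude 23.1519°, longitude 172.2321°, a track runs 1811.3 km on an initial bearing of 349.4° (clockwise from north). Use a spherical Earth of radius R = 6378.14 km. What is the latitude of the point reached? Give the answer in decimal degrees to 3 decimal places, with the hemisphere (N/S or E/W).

δ = d/R = 1811.3/6378.14 = 0.283986 rad
φ₂ = arcsin(sin φ₁ cos δ + cos φ₁ sin δ cos θ)
   = arcsin(0.39317·0.95995 + 0.91947·0.28018·0.98294) = 39.09776°
λ₂ = λ₁ + atan2(sin θ sin δ cos φ₁, cos δ − sin φ₁ sin φ₂) = 168.42419°

39.098°N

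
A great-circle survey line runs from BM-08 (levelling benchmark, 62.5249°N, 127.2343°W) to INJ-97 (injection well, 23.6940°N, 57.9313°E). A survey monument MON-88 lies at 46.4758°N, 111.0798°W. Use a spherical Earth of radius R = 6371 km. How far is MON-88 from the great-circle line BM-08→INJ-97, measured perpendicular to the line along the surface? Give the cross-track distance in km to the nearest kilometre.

1089 km

δ₁₃ = central angle BM-08→MON-88 = 0.322393 rad  (haversine)
θ₁₃ = bearing BM-08→MON-88 = 142.790°,  θ₁₂ = bearing BM-08→INJ-97 = 355.261°
dₓₜ = R·arcsin(sin δ₁₃ · sin(θ₁₃ − θ₁₂)) = 6371·arcsin(0.31684·sin(-212.471°)) = 1089.022 km
|dₓₜ| = 1089.022 km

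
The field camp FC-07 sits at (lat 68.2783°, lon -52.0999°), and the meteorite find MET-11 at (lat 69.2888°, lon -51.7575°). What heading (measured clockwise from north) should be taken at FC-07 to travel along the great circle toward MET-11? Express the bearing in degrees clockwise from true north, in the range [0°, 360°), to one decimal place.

Δλ = 0.3424°
y = sin Δλ · cos φ₂ = 0.002113
x = cos φ₁ sin φ₂ − sin φ₁ cos φ₂ cos Δλ = 0.017642
θ = atan2(y, x) = 6.8315° → 6.8315° (mod 360°)

6.8°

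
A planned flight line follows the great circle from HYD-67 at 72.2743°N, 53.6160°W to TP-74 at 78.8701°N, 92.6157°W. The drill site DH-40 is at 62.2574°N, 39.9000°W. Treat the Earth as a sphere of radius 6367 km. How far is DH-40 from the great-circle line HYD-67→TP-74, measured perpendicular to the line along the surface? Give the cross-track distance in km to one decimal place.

77.1 km

δ₁₃ = central angle HYD-67→DH-40 = 0.196710 rad  (haversine)
θ₁₃ = bearing HYD-67→DH-40 = 145.616°,  θ₁₂ = bearing HYD-67→TP-74 = 322.063°
dₓₜ = R·arcsin(sin δ₁₃ · sin(θ₁₃ − θ₁₂)) = 6367·arcsin(0.19544·sin(-176.447°)) = -77.117 km
|dₓₜ| = 77.117 km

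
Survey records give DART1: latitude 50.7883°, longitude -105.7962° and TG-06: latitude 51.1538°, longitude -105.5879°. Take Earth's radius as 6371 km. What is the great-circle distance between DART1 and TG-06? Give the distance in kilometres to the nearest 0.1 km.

43.2 km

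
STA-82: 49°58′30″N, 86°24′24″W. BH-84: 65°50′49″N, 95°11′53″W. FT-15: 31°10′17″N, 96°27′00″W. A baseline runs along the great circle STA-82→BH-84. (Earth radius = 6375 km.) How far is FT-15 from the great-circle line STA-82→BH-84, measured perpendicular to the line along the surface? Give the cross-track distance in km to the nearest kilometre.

1377 km

STA-82: φ = +49.97500°, λ = -86.40667°
BH-84: φ = +65.84694°, λ = -95.19806°
FT-15: φ = +31.17139°, λ = -96.45000°
δ₁₃ = central angle STA-82→FT-15 = 0.353414 rad  (haversine)
θ₁₃ = bearing STA-82→FT-15 = 205.539°,  θ₁₂ = bearing STA-82→BH-84 = 347.285°
dₓₜ = R·arcsin(sin δ₁₃ · sin(θ₁₃ − θ₁₂)) = 6375·arcsin(0.34610·sin(-141.746°)) = -1376.764 km
|dₓₜ| = 1376.764 km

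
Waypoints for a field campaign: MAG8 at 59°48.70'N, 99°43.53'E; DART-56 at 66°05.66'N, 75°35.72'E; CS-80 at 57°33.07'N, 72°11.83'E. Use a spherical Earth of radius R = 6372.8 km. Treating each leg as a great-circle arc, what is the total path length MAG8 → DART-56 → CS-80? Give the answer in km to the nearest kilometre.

2360 km

MAG8: φ = +59.81167°, λ = +99.72550°
DART-56: φ = +66.09433°, λ = +75.59533°
CS-80: φ = +57.55117°, λ = +72.19717°
MAG8→DART-56: c = 0.218662 rad, d = 1393.49 km
DART-56→CS-80: c = 0.151658 rad, d = 966.49 km
Total = 1393.49 + 966.49 = 2359.97 km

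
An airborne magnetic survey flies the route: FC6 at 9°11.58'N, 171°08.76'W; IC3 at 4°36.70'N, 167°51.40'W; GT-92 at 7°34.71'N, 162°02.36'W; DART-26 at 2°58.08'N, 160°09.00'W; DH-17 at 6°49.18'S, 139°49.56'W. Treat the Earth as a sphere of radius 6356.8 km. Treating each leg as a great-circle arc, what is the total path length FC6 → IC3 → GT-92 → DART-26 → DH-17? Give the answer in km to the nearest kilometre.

FC6: φ = +9.19300°, λ = -171.14600°
IC3: φ = +4.61167°, λ = -167.85667°
GT-92: φ = +7.57850°, λ = -162.03933°
DART-26: φ = +2.96800°, λ = -160.15000°
DH-17: φ = -6.81967°, λ = -139.82600°
FC6→IC3: c = 0.098183 rad, d = 624.13 km
IC3→GT-92: c = 0.113452 rad, d = 721.19 km
GT-92→DART-26: c = 0.086906 rad, d = 552.45 km
DART-26→DH-17: c = 0.393138 rad, d = 2499.10 km
Total = 624.13 + 721.19 + 552.45 + 2499.10 = 4396.87 km

4397 km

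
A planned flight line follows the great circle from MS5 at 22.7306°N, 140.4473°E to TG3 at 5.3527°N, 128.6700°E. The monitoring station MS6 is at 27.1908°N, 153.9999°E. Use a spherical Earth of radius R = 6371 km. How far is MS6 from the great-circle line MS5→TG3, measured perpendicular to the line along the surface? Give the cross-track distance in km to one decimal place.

δ₁₃ = central angle MS5→MS6 = 0.227968 rad  (haversine)
θ₁₃ = bearing MS5→MS6 = 67.266°,  θ₁₂ = bearing MS5→TG3 = 214.968°
dₓₜ = R·arcsin(sin δ₁₃ · sin(θ₁₃ − θ₁₂)) = 6371·arcsin(0.22600·sin(-147.701°)) = -771.234 km
|dₓₜ| = 771.234 km

771.2 km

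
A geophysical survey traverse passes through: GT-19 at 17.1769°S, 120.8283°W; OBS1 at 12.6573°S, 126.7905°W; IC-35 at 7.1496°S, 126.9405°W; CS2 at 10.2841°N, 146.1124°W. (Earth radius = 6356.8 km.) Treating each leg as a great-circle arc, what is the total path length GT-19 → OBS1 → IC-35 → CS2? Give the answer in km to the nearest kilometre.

4292 km

GT-19→OBS1: c = 0.127774 rad, d = 812.24 km
OBS1→IC-35: c = 0.096162 rad, d = 611.28 km
IC-35→CS2: c = 0.451217 rad, d = 2868.30 km
Total = 812.24 + 611.28 + 2868.30 = 4291.81 km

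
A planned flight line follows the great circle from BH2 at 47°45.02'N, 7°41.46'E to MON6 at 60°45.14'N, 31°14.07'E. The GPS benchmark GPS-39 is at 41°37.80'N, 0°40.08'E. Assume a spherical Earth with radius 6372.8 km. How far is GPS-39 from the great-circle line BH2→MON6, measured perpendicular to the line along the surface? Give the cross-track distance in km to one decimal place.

65.8 km

BH2: φ = +47.75033°, λ = +7.69100°
MON6: φ = +60.75233°, λ = +31.23450°
GPS-39: φ = +41.63000°, λ = +0.66800°
δ₁₃ = central angle BH2→GPS-39 = 0.137735 rad  (haversine)
θ₁₃ = bearing BH2→GPS-39 = 221.730°,  θ₁₂ = bearing BH2→MON6 = 37.419°
dₓₜ = R·arcsin(sin δ₁₃ · sin(θ₁₃ − θ₁₂)) = 6372.8·arcsin(0.13730·sin(184.311°)) = -65.775 km
|dₓₜ| = 65.775 km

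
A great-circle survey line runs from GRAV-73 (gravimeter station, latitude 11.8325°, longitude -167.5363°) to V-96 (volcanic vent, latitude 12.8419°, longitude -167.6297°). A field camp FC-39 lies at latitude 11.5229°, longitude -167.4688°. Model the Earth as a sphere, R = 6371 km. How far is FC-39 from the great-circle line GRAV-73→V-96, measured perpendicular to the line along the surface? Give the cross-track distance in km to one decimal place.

4.2 km

δ₁₃ = central angle GRAV-73→FC-39 = 0.005525 rad  (haversine)
θ₁₃ = bearing GRAV-73→FC-39 = 167.941°,  θ₁₂ = bearing GRAV-73→V-96 = 354.845°
dₓₜ = R·arcsin(sin δ₁₃ · sin(θ₁₃ − θ₁₂)) = 6371·arcsin(0.00553·sin(-186.904°)) = 4.231 km
|dₓₜ| = 4.231 km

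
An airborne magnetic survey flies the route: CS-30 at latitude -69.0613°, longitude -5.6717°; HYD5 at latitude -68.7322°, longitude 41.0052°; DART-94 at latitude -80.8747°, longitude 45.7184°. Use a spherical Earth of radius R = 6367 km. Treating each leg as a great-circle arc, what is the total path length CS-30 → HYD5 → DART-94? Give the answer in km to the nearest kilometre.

3178 km

CS-30→HYD5: c = 0.286301 rad, d = 1822.88 km
HYD5→DART-94: c = 0.212849 rad, d = 1355.21 km
Total = 1822.88 + 1355.21 = 3178.09 km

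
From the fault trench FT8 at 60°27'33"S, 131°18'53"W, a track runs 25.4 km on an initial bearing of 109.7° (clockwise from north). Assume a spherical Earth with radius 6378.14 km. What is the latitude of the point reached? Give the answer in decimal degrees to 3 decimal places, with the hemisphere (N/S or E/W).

FT8: φ = -60.45917°, λ = -131.31472°
δ = d/R = 25.4/6378.14 = 0.003982 rad
φ₂ = arcsin(sin φ₁ cos δ + cos φ₁ sin δ cos θ)
   = arcsin(-0.87000·0.99999 + 0.49304·0.00398·-0.33710) = -60.53537°
λ₂ = λ₁ + atan2(sin θ sin δ cos φ₁, cos δ − sin φ₁ sin φ₂) = -130.87800°

60.535°S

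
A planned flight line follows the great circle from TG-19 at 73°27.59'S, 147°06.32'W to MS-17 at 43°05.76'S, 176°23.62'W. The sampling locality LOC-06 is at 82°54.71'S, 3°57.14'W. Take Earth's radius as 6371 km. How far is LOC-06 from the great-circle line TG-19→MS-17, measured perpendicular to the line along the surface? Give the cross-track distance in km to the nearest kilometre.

TG-19: φ = -73.45983°, λ = -147.10533°
MS-17: φ = -43.09600°, λ = -176.39367°
LOC-06: φ = -82.91183°, λ = -3.95233°
δ₁₃ = central angle TG-19→LOC-06 = 0.394518 rad  (haversine)
θ₁₃ = bearing TG-19→LOC-06 = 168.900°,  θ₁₂ = bearing TG-19→MS-17 = 319.348°
dₓₜ = R·arcsin(sin δ₁₃ · sin(θ₁₃ − θ₁₂)) = 6371·arcsin(0.38436·sin(-150.448°)) = -1215.135 km
|dₓₜ| = 1215.135 km

1215 km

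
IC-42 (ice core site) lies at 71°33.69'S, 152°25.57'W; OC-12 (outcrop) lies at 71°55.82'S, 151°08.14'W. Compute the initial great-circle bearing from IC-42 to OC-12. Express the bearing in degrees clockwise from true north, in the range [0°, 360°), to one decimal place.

133.0°

IC-42: φ = -71.56150°, λ = -152.42617°
OC-12: φ = -71.93033°, λ = -151.13567°
Δλ = 1.2905°
y = sin Δλ · cos φ₂ = 0.006986
x = cos φ₁ sin φ₂ − sin φ₁ cos φ₂ cos Δλ = -0.006512
θ = atan2(y, x) = 132.9903° → 132.9903° (mod 360°)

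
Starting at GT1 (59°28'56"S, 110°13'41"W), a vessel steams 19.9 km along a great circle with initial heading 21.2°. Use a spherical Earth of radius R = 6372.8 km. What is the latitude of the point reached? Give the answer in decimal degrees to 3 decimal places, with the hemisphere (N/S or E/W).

59.315°S

GT1: φ = -59.48222°, λ = -110.22806°
δ = d/R = 19.9/6372.8 = 0.003123 rad
φ₂ = arcsin(sin φ₁ cos δ + cos φ₁ sin δ cos θ)
   = arcsin(-0.86147·1.00000 + 0.50781·0.00312·0.93232) = -59.31535°
λ₂ = λ₁ + atan2(sin θ sin δ cos φ₁, cos δ − sin φ₁ sin φ₂) = -110.10127°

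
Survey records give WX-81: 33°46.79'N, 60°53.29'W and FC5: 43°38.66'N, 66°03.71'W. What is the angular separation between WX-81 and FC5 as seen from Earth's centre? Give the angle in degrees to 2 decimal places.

10.65°

WX-81: φ = +33.77983°, λ = -60.88817°
FC5: φ = +43.64433°, λ = -66.06183°
Δφ = 9.8645°,  Δλ = -5.1737°
a = sin²(Δφ/2) + cos φ₁ cos φ₂ sin²(Δλ/2) = 0.008617
c = 2·arcsin(√a) = 0.185927 rad = 10.6529°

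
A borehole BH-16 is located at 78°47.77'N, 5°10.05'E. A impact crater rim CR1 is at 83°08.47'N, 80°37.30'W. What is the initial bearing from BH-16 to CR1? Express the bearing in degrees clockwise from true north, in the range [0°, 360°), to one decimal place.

BH-16: φ = +78.79617°, λ = +5.16750°
CR1: φ = +83.14117°, λ = -80.62167°
Δλ = -85.7892°
y = sin Δλ · cos φ₂ = -0.119101
x = cos φ₁ sin φ₂ − sin φ₁ cos φ₂ cos Δλ = 0.184308
θ = atan2(y, x) = -32.8709° → 327.1291° (mod 360°)

327.1°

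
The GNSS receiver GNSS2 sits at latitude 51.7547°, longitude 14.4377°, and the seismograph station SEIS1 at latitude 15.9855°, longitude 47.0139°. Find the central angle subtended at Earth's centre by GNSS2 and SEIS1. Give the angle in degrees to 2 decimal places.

44.13°

Δφ = -35.7692°,  Δλ = 32.5762°
a = sin²(Δφ/2) + cos φ₁ cos φ₂ sin²(Δλ/2) = 0.141122
c = 2·arcsin(√a) = 0.770222 rad = 44.1305°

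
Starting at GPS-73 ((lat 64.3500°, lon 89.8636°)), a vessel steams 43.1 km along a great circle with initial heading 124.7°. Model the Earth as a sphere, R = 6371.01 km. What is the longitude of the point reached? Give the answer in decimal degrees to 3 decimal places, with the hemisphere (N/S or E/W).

δ = d/R = 43.1/6371.01 = 0.006765 rad
φ₂ = arcsin(sin φ₁ cos δ + cos φ₁ sin δ cos θ)
   = arcsin(0.90146·0.99998 + 0.43287·0.00676·-0.56928) = 64.12751°
λ₂ = λ₁ + atan2(sin θ sin δ cos φ₁, cos δ − sin φ₁ sin φ₂) = 90.59389°

90.594°E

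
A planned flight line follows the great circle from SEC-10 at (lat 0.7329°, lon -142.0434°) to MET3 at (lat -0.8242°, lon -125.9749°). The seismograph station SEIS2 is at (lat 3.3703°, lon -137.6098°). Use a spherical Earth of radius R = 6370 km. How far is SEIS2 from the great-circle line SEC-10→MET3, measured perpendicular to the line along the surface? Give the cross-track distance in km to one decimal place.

339.3 km

δ₁₃ = central angle SEC-10→SEIS2 = 0.089989 rad  (haversine)
θ₁₃ = bearing SEC-10→SEIS2 = 59.172°,  θ₁₂ = bearing SEC-10→MET3 = 95.505°
dₓₜ = R·arcsin(sin δ₁₃ · sin(θ₁₃ − θ₁₂)) = 6370·arcsin(0.08987·sin(-36.333°)) = -339.325 km
|dₓₜ| = 339.325 km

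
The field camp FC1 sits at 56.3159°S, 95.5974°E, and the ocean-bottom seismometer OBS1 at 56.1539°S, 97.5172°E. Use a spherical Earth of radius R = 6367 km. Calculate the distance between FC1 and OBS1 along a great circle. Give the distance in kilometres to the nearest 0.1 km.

Δφ = 0.1620°,  Δλ = 1.9198°
a = sin²(Δφ/2) + cos φ₁ cos φ₂ sin²(Δλ/2) = 0.000089
c = 2·arcsin(√a) = 0.018836 rad = 1.0792°
d = R·c = 6367 × 0.018836 = 119.9 km

119.9 km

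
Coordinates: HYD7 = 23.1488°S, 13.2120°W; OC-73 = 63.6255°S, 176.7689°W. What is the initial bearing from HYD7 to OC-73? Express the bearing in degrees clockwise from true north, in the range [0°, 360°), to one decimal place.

187.2°

Δλ = -163.5569°
y = sin Δλ · cos φ₂ = -0.125747
x = cos φ₁ sin φ₂ − sin φ₁ cos φ₂ cos Δλ = -0.991273
θ = atan2(y, x) = -172.7704° → 187.2296° (mod 360°)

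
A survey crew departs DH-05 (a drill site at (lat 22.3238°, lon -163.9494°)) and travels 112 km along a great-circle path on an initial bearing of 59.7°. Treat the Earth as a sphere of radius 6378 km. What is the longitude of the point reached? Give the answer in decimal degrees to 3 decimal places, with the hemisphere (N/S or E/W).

δ = d/R = 112/6378 = 0.017560 rad
φ₂ = arcsin(sin φ₁ cos δ + cos φ₁ sin δ cos θ)
   = arcsin(0.37984·0.99985 + 0.92505·0.01756·0.50453) = 22.82869°
λ₂ = λ₁ + atan2(sin θ sin δ cos φ₁, cos δ − sin φ₁ sin φ₂) = -163.00689°

163.007°W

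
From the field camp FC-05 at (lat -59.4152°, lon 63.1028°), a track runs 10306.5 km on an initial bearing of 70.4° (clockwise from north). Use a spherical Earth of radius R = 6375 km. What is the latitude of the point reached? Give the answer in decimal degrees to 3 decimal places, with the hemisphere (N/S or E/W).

12.123°N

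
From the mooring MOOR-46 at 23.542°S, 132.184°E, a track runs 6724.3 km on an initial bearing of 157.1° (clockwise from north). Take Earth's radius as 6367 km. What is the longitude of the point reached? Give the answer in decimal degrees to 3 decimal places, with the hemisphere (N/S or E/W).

158.962°W

δ = d/R = 6724.3/6367 = 1.056117 rad
φ₂ = arcsin(sin φ₁ cos δ + cos φ₁ sin δ cos θ)
   = arcsin(-0.39942·0.49226 + 0.91677·0.87045·-0.92119) = -68.70520°
λ₂ = λ₁ + atan2(sin θ sin δ cos φ₁, cos δ − sin φ₁ sin φ₂) = -158.96171°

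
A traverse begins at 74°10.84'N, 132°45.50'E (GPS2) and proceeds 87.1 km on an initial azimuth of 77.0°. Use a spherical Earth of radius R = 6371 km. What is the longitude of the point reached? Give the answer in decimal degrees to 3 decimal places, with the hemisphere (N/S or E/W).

135.587°E

GPS2: φ = +74.18067°, λ = +132.75833°
δ = d/R = 87.1/6371 = 0.013671 rad
φ₂ = arcsin(sin φ₁ cos δ + cos φ₁ sin δ cos θ)
   = arcsin(0.96213·0.99991 + 0.27260·0.01367·0.22495) = 74.33874°
λ₂ = λ₁ + atan2(sin θ sin δ cos φ₁, cos δ − sin φ₁ sin φ₂) = 135.58671°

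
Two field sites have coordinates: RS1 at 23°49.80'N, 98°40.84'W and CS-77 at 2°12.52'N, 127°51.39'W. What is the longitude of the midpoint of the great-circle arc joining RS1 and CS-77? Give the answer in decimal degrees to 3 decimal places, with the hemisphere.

113.927°W

RS1: φ = +23.83000°, λ = -98.68067°
CS-77: φ = +2.20867°, λ = -127.85650°
Bx = cos φ₂ cos Δλ = 0.872479,  By = cos φ₂ sin Δλ = -0.487129
φₘ = atan2(sin φ₁ + sin φ₂, √((cos φ₁ + Bx)² + By²)) = 13.43668°
λₘ = λ₁ + atan2(By, cos φ₁ + Bx) = -113.92694°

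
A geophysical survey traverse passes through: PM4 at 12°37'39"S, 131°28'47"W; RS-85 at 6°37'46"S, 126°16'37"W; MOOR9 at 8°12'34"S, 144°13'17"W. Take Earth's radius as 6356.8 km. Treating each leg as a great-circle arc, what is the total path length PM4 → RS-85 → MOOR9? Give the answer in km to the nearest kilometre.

PM4: φ = -12.62750°, λ = -131.47972°
RS-85: φ = -6.62944°, λ = -126.27694°
MOOR9: φ = -8.20944°, λ = -144.22139°
PM4→RS-85: c = 0.137717 rad, d = 875.44 km
RS-85→MOOR9: c = 0.311758 rad, d = 1981.78 km
Total = 875.44 + 1981.78 = 2857.22 km

2857 km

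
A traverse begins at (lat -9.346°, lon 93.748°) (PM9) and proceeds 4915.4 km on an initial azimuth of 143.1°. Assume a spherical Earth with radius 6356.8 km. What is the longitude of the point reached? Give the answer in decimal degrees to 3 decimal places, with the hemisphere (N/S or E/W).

128.019°E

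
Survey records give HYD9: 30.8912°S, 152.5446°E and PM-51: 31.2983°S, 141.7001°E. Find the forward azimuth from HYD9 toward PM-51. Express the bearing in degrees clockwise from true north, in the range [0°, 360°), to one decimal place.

264.7°

Δλ = -10.8445°
y = sin Δλ · cos φ₂ = -0.160764
x = cos φ₁ sin φ₂ − sin φ₁ cos φ₂ cos Δλ = -0.014940
θ = atan2(y, x) = -95.3092° → 264.6908° (mod 360°)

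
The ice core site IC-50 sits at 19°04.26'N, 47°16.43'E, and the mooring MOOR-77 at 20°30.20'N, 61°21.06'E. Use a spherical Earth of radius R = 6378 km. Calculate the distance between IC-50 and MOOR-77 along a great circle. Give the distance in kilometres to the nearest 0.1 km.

IC-50: φ = +19.07100°, λ = +47.27383°
MOOR-77: φ = +20.50333°, λ = +61.35100°
Δφ = 1.4323°,  Δλ = 14.0772°
a = sin²(Δφ/2) + cos φ₁ cos φ₂ sin²(Δλ/2) = 0.013449
c = 2·arcsin(√a) = 0.232459 rad = 13.3189°
d = R·c = 6378 × 0.232459 = 1482.6 km

1482.6 km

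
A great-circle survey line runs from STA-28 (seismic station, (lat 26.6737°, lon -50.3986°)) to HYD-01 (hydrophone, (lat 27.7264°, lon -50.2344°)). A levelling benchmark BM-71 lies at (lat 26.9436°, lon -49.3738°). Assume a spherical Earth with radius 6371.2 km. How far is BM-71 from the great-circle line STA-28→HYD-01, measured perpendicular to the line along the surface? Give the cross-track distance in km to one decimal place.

96.5 km

δ₁₃ = central angle STA-28→BM-71 = 0.016644 rad  (haversine)
θ₁₃ = bearing STA-28→BM-71 = 73.329°,  θ₁₂ = bearing STA-28→HYD-01 = 7.861°
dₓₜ = R·arcsin(sin δ₁₃ · sin(θ₁₃ − θ₁₂)) = 6371.2·arcsin(0.01664·sin(65.468°)) = 96.470 km
|dₓₜ| = 96.470 km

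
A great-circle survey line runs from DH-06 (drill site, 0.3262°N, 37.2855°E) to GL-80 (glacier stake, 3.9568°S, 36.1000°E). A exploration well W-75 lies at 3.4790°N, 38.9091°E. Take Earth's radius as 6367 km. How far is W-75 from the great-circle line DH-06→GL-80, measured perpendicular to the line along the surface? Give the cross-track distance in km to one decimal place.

δ₁₃ = central angle DH-06→W-75 = 0.061886 rad  (haversine)
θ₁₃ = bearing DH-06→W-75 = 27.212°,  θ₁₂ = bearing DH-06→GL-80 = 195.449°
dₓₜ = R·arcsin(sin δ₁₃ · sin(θ₁₃ − θ₁₂)) = 6367·arcsin(0.06185·sin(-168.238°)) = -80.275 km
|dₓₜ| = 80.275 km

80.3 km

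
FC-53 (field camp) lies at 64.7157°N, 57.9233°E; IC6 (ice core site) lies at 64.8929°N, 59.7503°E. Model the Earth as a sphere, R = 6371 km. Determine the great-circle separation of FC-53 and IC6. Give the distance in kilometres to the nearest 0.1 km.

Δφ = 0.1772°,  Δλ = 1.8270°
a = sin²(Δφ/2) + cos φ₁ cos φ₂ sin²(Δλ/2) = 0.000048
c = 2·arcsin(√a) = 0.013922 rad = 0.7977°
d = R·c = 6371 × 0.013922 = 88.7 km

88.7 km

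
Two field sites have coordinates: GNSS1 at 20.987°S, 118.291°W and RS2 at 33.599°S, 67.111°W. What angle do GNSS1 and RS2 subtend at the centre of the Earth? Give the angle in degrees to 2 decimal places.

Δφ = -12.6120°,  Δλ = 51.1800°
a = sin²(Δφ/2) + cos φ₁ cos φ₂ sin²(Δλ/2) = 0.157149
c = 2·arcsin(√a) = 0.815229 rad = 46.7092°

46.71°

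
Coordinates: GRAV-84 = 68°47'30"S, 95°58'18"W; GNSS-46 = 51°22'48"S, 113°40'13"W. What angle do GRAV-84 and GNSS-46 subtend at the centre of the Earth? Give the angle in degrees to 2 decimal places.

19.35°

GRAV-84: φ = -68.79167°, λ = -95.97167°
GNSS-46: φ = -51.38000°, λ = -113.67028°
Δφ = 17.4117°,  Δλ = -17.6986°
a = sin²(Δφ/2) + cos φ₁ cos φ₂ sin²(Δλ/2) = 0.028254
c = 2·arcsin(√a) = 0.337781 rad = 19.3534°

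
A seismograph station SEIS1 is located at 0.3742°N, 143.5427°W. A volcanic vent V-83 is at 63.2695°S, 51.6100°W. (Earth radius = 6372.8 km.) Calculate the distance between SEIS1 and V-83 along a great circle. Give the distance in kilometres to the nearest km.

10144 km

Δφ = -63.6437°,  Δλ = 91.9327°
a = sin²(Δφ/2) + cos φ₁ cos φ₂ sin²(Δλ/2) = 0.510501
c = 2·arcsin(√a) = 1.591800 rad = 91.2034°
d = R·c = 6372.8 × 1.591800 = 10144.2 km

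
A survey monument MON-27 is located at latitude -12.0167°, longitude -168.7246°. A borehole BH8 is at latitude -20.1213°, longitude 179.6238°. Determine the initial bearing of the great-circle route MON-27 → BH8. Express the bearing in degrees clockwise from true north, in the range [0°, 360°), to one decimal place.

232.6°

Δλ = -11.6516°
y = sin Δλ · cos φ₂ = -0.189634
x = cos φ₁ sin φ₂ − sin φ₁ cos φ₂ cos Δλ = -0.145009
θ = atan2(y, x) = -127.4044° → 232.5956° (mod 360°)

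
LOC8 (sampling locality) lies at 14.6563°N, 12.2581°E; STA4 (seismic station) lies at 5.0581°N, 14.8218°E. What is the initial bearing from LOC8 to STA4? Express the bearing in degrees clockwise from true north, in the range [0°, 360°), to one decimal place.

165.0°

Δλ = 2.5637°
y = sin Δλ · cos φ₂ = 0.044556
x = cos φ₁ sin φ₂ − sin φ₁ cos φ₂ cos Δλ = -0.166486
θ = atan2(y, x) = 165.0173° → 165.0173° (mod 360°)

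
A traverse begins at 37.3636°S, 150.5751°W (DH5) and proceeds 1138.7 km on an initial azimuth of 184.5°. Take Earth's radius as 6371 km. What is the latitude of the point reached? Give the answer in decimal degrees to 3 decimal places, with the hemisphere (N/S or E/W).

δ = d/R = 1138.7/6371 = 0.178732 rad
φ₂ = arcsin(sin φ₁ cos δ + cos φ₁ sin δ cos θ)
   = arcsin(-0.60687·0.98407 + 0.79480·0.17778·-0.99692) = -47.56717°
λ₂ = λ₁ + atan2(sin θ sin δ cos φ₁, cos δ − sin φ₁ sin φ₂) = -151.75966°

47.567°S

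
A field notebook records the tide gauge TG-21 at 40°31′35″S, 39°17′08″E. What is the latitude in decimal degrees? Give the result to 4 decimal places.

40.5264°S

40° + 31′/60 + 35″/3600 = 40 + 0.51667 + 0.00972 = 40.5264°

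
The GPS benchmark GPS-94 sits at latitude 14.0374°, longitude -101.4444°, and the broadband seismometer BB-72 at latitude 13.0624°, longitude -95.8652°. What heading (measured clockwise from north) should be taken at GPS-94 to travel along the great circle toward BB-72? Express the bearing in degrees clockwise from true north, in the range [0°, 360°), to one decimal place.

99.5°

Δλ = 5.5792°
y = sin Δλ · cos φ₂ = 0.094706
x = cos φ₁ sin φ₂ − sin φ₁ cos φ₂ cos Δλ = -0.015897
θ = atan2(y, x) = 99.5285° → 99.5285° (mod 360°)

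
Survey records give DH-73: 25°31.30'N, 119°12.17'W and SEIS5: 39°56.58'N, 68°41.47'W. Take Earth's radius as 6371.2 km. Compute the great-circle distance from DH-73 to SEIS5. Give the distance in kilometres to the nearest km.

4918 km

DH-73: φ = +25.52167°, λ = -119.20283°
SEIS5: φ = +39.94300°, λ = -68.69117°
Δφ = 14.4213°,  Δλ = 50.5117°
a = sin²(Δφ/2) + cos φ₁ cos φ₂ sin²(Δλ/2) = 0.141703
c = 2·arcsin(√a) = 0.771889 rad = 44.2260°
d = R·c = 6371.2 × 0.771889 = 4917.9 km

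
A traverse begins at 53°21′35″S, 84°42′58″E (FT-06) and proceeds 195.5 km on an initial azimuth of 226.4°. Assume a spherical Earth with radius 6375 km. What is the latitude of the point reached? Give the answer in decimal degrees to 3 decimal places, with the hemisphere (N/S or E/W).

FT-06: φ = -53.35972°, λ = +84.71611°
δ = d/R = 195.5/6375 = 0.030667 rad
φ₂ = arcsin(sin φ₁ cos δ + cos φ₁ sin δ cos θ)
   = arcsin(-0.80240·0.99953 + 0.59679·0.03066·-0.68962) = -54.55178°
λ₂ = λ₁ + atan2(sin θ sin δ cos φ₁, cos δ − sin φ₁ sin φ₂) = 82.52196°

54.552°S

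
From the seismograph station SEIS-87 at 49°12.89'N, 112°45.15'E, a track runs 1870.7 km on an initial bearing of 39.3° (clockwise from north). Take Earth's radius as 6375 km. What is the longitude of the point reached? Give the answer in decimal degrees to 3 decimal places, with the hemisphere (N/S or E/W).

134.649°E

SEIS-87: φ = +49.21483°, λ = +112.75250°
δ = d/R = 1870.7/6375 = 0.293443 rad
φ₂ = arcsin(sin φ₁ cos δ + cos φ₁ sin δ cos θ)
   = arcsin(0.75716·0.95725 + 0.65322·0.28925·0.77384) = 60.57640°
λ₂ = λ₁ + atan2(sin θ sin δ cos φ₁, cos δ − sin φ₁ sin φ₂) = 134.64878°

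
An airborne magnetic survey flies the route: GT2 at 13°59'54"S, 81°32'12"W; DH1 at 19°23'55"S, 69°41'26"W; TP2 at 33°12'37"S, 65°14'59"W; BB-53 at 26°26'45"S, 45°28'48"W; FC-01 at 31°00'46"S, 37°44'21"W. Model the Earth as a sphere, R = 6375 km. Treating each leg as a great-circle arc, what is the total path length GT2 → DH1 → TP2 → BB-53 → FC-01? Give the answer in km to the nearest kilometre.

5953 km

GT2: φ = -13.99833°, λ = -81.53667°
DH1: φ = -19.39861°, λ = -69.69056°
TP2: φ = -33.21028°, λ = -65.24972°
BB-53: φ = -26.44583°, λ = -45.48000°
FC-01: φ = -31.01278°, λ = -37.73917°
GT2→DH1: c = 0.219210 rad, d = 1397.46 km
DH1→TP2: c = 0.250791 rad, d = 1598.79 km
TP2→BB-53: c = 0.321110 rad, d = 2047.07 km
BB-53→FC-01: c = 0.142723 rad, d = 909.86 km
Total = 1397.46 + 1598.79 + 2047.07 + 909.86 = 5953.19 km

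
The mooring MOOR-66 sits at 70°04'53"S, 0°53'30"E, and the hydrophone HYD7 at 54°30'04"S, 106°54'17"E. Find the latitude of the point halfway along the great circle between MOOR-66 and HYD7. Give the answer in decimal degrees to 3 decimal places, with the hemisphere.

MOOR-66: φ = -70.08139°, λ = +0.89167°
HYD7: φ = -54.50111°, λ = +106.90472°
Bx = cos φ₂ cos Δλ = -0.160186,  By = cos φ₂ sin Δλ = 0.558156
φₘ = atan2(sin φ₁ + sin φ₂, √((cos φ₁ + Bx)² + By²)) = -71.51077°
λₘ = λ₁ + atan2(By, cos φ₁ + Bx) = 72.97129°

71.511°S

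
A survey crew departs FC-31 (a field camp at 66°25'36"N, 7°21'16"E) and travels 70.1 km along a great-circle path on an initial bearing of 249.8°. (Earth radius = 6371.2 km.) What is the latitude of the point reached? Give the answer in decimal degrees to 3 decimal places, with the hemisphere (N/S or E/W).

FC-31: φ = +66.42667°, λ = +7.35444°
δ = d/R = 70.1/6371.2 = 0.011003 rad
φ₂ = arcsin(sin φ₁ cos δ + cos φ₁ sin δ cos θ)
   = arcsin(0.91655·0.99994 + 0.39992·0.01100·-0.34530) = 66.20205°
λ₂ = λ₁ + atan2(sin θ sin δ cos φ₁, cos δ − sin φ₁ sin φ₂) = 5.88811°

66.202°N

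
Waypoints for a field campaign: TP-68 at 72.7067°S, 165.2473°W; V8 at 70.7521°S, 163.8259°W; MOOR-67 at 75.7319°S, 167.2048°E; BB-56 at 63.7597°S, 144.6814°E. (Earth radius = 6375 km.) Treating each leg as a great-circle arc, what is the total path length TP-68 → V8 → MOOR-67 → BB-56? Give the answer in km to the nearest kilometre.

2856 km

TP-68→V8: c = 0.034987 rad, d = 223.04 km
V8→MOOR-67: c = 0.167169 rad, d = 1065.70 km
MOOR-67→BB-56: c = 0.245826 rad, d = 1567.14 km
Total = 223.04 + 1065.70 + 1567.14 = 2855.89 km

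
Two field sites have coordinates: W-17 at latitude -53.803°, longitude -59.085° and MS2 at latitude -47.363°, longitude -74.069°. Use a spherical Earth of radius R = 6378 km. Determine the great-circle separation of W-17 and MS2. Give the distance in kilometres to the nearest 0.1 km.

1274.9 km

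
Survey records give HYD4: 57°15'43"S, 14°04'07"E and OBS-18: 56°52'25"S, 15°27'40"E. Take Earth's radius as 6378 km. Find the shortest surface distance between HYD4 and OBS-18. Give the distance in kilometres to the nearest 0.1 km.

94.7 km

HYD4: φ = -57.26194°, λ = +14.06861°
OBS-18: φ = -56.87361°, λ = +15.46111°
Δφ = 0.3883°,  Δλ = 1.3925°
a = sin²(Δφ/2) + cos φ₁ cos φ₂ sin²(Δλ/2) = 0.000055
c = 2·arcsin(√a) = 0.014849 rad = 0.8508°
d = R·c = 6378 × 0.014849 = 94.7 km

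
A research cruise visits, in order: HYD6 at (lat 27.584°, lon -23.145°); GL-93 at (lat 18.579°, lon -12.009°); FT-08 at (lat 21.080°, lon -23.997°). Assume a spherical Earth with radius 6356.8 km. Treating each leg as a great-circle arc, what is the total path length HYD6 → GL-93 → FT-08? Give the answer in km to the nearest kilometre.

2793 km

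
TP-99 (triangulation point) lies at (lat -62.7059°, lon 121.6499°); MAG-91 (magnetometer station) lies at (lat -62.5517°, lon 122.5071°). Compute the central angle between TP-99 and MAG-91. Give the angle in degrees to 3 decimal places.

Δφ = 0.1542°,  Δλ = 0.8572°
a = sin²(Δφ/2) + cos φ₁ cos φ₂ sin²(Δλ/2) = 0.000014
c = 2·arcsin(√a) = 0.007386 rad = 0.4232°

0.423°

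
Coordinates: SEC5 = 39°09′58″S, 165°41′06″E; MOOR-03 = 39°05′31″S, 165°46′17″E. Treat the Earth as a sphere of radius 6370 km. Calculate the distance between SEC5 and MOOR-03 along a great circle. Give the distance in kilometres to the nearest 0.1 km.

SEC5: φ = -39.16611°, λ = +165.68500°
MOOR-03: φ = -39.09194°, λ = +165.77139°
Δφ = 0.0742°,  Δλ = 0.0864°
a = sin²(Δφ/2) + cos φ₁ cos φ₂ sin²(Δλ/2) = 0.000001
c = 2·arcsin(√a) = 0.001745 rad = 0.1000°
d = R·c = 6370 × 0.001745 = 11.1 km

11.1 km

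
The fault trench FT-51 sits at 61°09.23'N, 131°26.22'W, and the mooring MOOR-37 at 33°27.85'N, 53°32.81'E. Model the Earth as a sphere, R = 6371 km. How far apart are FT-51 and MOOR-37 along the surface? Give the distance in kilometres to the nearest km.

9484 km

FT-51: φ = +61.15383°, λ = -131.43700°
MOOR-37: φ = +33.46417°, λ = +53.54683°
Δφ = -27.6897°,  Δλ = -175.0162°
a = sin²(Δφ/2) + cos φ₁ cos φ₂ sin²(Δλ/2) = 0.458983
c = 2·arcsin(√a) = 1.488670 rad = 85.2945°
d = R·c = 6371 × 1.488670 = 9484.3 km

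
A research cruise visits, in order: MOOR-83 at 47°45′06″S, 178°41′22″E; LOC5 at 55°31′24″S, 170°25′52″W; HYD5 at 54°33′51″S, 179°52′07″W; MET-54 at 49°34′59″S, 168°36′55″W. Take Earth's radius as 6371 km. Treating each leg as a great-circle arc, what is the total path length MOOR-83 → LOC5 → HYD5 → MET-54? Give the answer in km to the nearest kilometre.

2698 km

MOOR-83: φ = -47.75167°, λ = +178.68944°
LOC5: φ = -55.52333°, λ = -170.43111°
HYD5: φ = -54.56417°, λ = -179.86861°
MET-54: φ = -49.58306°, λ = -168.61528°
MOOR-83→LOC5: c = 0.179270 rad, d = 1142.13 km
LOC5→HYD5: c = 0.095769 rad, d = 610.14 km
HYD5→MET-54: c = 0.148486 rad, d = 946.00 km
Total = 1142.13 + 610.14 + 946.00 = 2698.27 km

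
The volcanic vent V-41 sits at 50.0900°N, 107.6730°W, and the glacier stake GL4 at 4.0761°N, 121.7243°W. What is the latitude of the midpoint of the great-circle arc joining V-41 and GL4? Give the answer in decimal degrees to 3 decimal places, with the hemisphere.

Bx = cos φ₂ cos Δλ = 0.967625,  By = cos φ₂ sin Δλ = -0.242176
φₘ = atan2(sin φ₁ + sin φ₂, √((cos φ₁ + Bx)² + By²)) = 27.25013°
λₘ = λ₁ + atan2(By, cos φ₁ + Bx) = -116.23145°

27.250°N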